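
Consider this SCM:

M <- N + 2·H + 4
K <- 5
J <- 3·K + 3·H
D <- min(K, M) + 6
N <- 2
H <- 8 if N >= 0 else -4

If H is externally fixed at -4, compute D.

4

The intervention breaks the incoming arrows to H: H <- 8 if N >= 0 else -4 no longer applies, and H = -4.
M = N + 2·H + 4  [with N=2, H=-4]  = -2
D = min(K, M) + 6  [with K=5, M=-2]  = 4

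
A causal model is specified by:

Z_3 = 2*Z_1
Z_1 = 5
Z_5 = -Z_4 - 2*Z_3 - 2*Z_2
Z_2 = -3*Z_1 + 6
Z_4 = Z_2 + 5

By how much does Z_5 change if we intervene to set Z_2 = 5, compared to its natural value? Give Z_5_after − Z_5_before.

do(Z_2=5) replaces the equation Z_2 = -3*Z_1 + 6 with the constant Z_2 = 5.
Z_3 = 2*Z_1  [with Z_1=5]  = 10
Z_4 = Z_2 + 5  [with Z_2=5]  = 10
Z_5 = -Z_4 - 2*Z_3 - 2*Z_2  [with Z_4=10, Z_3=10, Z_2=5]  = -40
Without intervention: Z_2 = -3*Z_1 + 6  [with Z_1=5]  = -9; Z_3 = 2*Z_1  [with Z_1=5]  = 10; Z_4 = Z_2 + 5  [with Z_2=-9]  = -4; Z_5 = -Z_4 - 2*Z_3 - 2*Z_2  [with Z_4=-4, Z_3=10, Z_2=-9]  = 2.
Change = -40 − 2 = -42.

-42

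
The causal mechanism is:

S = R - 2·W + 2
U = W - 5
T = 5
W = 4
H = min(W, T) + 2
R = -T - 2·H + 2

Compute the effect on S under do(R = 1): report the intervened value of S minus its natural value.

16

Under do(R=1), the mechanism R = -T - 2·H + 2 is discarded; R is fixed at 1.
S = R - 2·W + 2  [with R=1, W=4]  = -5
Without intervention: H = min(W, T) + 2  [with W=4, T=5]  = 6; R = -T - 2·H + 2  [with T=5, H=6]  = -15; S = R - 2·W + 2  [with R=-15, W=4]  = -21.
Change = -5 − (-21) = 16.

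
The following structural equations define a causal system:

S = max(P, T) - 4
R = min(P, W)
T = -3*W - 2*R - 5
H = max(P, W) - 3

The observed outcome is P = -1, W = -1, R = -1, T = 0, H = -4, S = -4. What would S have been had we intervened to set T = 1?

-3

Under do(T=1), the mechanism T = -3*W - 2*R - 5 is discarded; T is fixed at 1.
S = max(P, T) - 4  [with P=-1, T=1]  = -3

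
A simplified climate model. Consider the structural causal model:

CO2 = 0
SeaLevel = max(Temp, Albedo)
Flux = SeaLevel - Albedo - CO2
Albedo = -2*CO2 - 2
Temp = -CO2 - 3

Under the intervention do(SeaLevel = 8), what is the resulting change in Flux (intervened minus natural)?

10

Intervening sets SeaLevel = 8 and removes its equation (SeaLevel = max(Temp, Albedo)).
Albedo = -2*CO2 - 2  [with CO2=0]  = -2
Flux = SeaLevel - Albedo - CO2  [with SeaLevel=8, Albedo=-2, CO2=0]  = 10
Without intervention: Temp = -CO2 - 3  [with CO2=0]  = -3; Albedo = -2*CO2 - 2  [with CO2=0]  = -2; SeaLevel = max(Temp, Albedo)  [with Temp=-3, Albedo=-2]  = -2; Flux = SeaLevel - Albedo - CO2  [with SeaLevel=-2, Albedo=-2, CO2=0]  = 0.
Change = 10 − 0 = 10.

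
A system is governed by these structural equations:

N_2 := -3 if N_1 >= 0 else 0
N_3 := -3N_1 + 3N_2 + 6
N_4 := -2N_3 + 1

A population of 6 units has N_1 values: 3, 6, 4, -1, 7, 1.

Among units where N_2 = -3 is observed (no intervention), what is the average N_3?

-15.6

Observing N_2=-3 restricts to units where N_2's equation naturally yields -3: N_1 ∈ {3, 6, 4, 7, 1}. In that subpopulation N_3 = -12, -21, -15, -24, -6, mean -15.6.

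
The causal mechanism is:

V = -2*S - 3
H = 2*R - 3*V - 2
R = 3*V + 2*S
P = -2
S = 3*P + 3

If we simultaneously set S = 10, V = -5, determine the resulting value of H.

23

Under do(S = 10, V = -5), each intervened variable's structural equation is replaced by its fixed value.
R = 3*V + 2*S  [with V=-5, S=10]  = 5
H = 2*R - 3*V - 2  [with R=5, V=-5]  = 23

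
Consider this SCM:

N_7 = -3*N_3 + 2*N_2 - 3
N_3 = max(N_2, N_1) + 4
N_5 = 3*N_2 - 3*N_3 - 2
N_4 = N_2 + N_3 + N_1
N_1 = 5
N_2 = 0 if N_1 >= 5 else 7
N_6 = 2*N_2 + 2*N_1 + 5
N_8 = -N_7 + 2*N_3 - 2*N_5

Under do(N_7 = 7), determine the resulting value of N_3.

9

Intervening sets N_7 = 7 and removes its equation (N_7 = -3*N_3 + 2*N_2 - 3).
N_3 is not downstream of the intervention, so its value is determined by the original equations.
N_2 = 0 if N_1 >= 5 else 7  [with N_1=5]  = 0
N_3 = max(N_2, N_1) + 4  [with N_2=0, N_1=5]  = 9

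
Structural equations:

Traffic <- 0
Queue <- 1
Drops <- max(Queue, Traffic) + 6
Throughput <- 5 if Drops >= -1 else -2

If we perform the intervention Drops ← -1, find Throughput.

5

The intervention breaks the incoming arrows to Drops: Drops <- max(Queue, Traffic) + 6 no longer applies, and Drops = -1.
Throughput = 5 if Drops >= -1 else -2  [with Drops=-1]  = 5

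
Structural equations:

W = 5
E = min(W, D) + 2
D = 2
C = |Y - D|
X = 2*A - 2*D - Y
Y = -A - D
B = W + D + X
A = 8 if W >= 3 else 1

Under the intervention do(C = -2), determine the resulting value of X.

Intervening sets C = -2 and removes its equation (C = |Y - D|).
Since X is not a descendant of the intervened variable, it is unaffected.
A = 8 if W >= 3 else 1  [with W=5]  = 8
Y = -A - D  [with A=8, D=2]  = -10
X = 2*A - 2*D - Y  [with A=8, D=2, Y=-10]  = 22

22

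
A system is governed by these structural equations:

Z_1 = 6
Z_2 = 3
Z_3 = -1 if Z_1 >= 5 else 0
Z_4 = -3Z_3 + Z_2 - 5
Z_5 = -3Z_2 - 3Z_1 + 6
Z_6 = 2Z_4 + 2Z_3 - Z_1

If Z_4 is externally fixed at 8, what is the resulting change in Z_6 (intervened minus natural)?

14

Under do(Z_4=8), the mechanism Z_4 = -3Z_3 + Z_2 - 5 is discarded; Z_4 is fixed at 8.
Z_3 = -1 if Z_1 >= 5 else 0  [with Z_1=6]  = -1
Z_6 = 2Z_4 + 2Z_3 - Z_1  [with Z_4=8, Z_3=-1, Z_1=6]  = 8
Without intervention: Z_3 = -1 if Z_1 >= 5 else 0  [with Z_1=6]  = -1; Z_4 = -3Z_3 + Z_2 - 5  [with Z_3=-1, Z_2=3]  = 1; Z_6 = 2Z_4 + 2Z_3 - Z_1  [with Z_4=1, Z_3=-1, Z_1=6]  = -6.
Change = 8 − (-6) = 14.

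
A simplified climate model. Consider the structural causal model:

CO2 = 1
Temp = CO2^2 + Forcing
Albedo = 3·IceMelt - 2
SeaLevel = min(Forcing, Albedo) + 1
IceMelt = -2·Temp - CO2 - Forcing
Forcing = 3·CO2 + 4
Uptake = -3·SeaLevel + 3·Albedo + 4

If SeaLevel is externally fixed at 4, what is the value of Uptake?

-230

Intervening sets SeaLevel = 4 and removes its equation (SeaLevel = min(Forcing, Albedo) + 1).
Forcing = 3·CO2 + 4  [with CO2=1]  = 7
Temp = CO2^2 + Forcing  [with CO2=1, Forcing=7]  = 8
IceMelt = -2·Temp - CO2 - Forcing  [with Temp=8, CO2=1, Forcing=7]  = -24
Albedo = 3·IceMelt - 2  [with IceMelt=-24]  = -74
Uptake = -3·SeaLevel + 3·Albedo + 4  [with SeaLevel=4, Albedo=-74]  = -230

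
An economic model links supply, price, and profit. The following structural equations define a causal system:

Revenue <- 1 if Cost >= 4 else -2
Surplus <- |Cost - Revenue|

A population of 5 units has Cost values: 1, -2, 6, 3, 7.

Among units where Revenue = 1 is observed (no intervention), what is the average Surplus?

E[Surplus|Revenue=1] averages over only the 2 units with Revenue=1 (Cost = 6, 7): Surplus = 5, 6, mean 5.5.

5.5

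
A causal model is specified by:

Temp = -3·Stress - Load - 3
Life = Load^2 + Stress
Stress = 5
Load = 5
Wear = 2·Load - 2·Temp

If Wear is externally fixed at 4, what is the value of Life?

Intervening sets Wear = 4 and removes its equation (Wear = 2·Load - 2·Temp).
No directed path runs from Wear to Life, so Life keeps its natural value.
Life = Load^2 + Stress  [with Load=5, Stress=5]  = 30

30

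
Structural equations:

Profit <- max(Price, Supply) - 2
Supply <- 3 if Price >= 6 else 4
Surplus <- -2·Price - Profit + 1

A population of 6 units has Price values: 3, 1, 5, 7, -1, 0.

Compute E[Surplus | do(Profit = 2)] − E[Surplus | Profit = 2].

The intervention sets Profit=2 in all 6 units regardless of Price. Recomputing Surplus per unit gives -7, -3, -11, -15, 1, -1; average -6.
E[Surplus|Profit=2] averages over only the 4 units with Profit=2 (Price = 3, 1, -1, 0): Surplus = -7, -3, 1, -1, mean -2.5.
Difference = -6 − (-2.5) = -3.5.

-3.5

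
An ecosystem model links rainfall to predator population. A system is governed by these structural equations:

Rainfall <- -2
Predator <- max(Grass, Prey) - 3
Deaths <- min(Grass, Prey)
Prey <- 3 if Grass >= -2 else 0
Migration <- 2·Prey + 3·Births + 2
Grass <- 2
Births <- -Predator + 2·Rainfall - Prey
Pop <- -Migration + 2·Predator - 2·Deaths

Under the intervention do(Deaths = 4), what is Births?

-7

do(Deaths=4) replaces the equation Deaths <- min(Grass, Prey) with the constant Deaths = 4.
Since Births is not a descendant of the intervened variable, it is unaffected.
Prey = 3 if Grass >= -2 else 0  [with Grass=2]  = 3
Predator = max(Grass, Prey) - 3  [with Grass=2, Prey=3]  = 0
Births = -Predator + 2·Rainfall - Prey  [with Predator=0, Rainfall=-2, Prey=3]  = -7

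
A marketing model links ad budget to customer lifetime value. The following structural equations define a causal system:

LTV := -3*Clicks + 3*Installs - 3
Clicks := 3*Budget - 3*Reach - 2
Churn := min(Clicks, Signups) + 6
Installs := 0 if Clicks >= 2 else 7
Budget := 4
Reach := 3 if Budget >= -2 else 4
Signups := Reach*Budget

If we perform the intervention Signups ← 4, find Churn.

7

The intervention breaks the incoming arrows to Signups: Signups := Reach*Budget no longer applies, and Signups = 4.
Reach = 3 if Budget >= -2 else 4  [with Budget=4]  = 3
Clicks = 3*Budget - 3*Reach - 2  [with Budget=4, Reach=3]  = 1
Churn = min(Clicks, Signups) + 6  [with Clicks=1, Signups=4]  = 7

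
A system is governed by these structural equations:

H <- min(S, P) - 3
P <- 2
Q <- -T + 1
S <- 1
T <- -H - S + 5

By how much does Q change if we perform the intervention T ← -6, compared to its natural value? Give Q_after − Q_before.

Intervening sets T = -6 and removes its equation (T <- -H - S + 5).
Q = -T + 1  [with T=-6]  = 7
Without intervention: H = min(S, P) - 3  [with S=1, P=2]  = -2; T = -H - S + 5  [with H=-2, S=1]  = 6; Q = -T + 1  [with T=6]  = -5.
Change = 7 − (-5) = 12.

12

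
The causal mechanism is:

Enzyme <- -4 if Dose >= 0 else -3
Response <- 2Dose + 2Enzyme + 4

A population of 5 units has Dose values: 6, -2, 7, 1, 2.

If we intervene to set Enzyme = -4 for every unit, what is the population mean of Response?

The intervention sets Enzyme=-4 in all 5 units regardless of Dose. Recomputing Response per unit gives 8, -8, 10, -2, 0; average 1.6.

1.6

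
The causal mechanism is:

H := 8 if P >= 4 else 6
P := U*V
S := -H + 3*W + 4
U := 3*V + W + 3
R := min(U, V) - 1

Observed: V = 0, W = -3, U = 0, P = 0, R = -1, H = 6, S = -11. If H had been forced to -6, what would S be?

1

Intervening sets H = -6 and removes its equation (H := 8 if P >= 4 else 6).
S = -H + 3*W + 4  [with H=-6, W=-3]  = 1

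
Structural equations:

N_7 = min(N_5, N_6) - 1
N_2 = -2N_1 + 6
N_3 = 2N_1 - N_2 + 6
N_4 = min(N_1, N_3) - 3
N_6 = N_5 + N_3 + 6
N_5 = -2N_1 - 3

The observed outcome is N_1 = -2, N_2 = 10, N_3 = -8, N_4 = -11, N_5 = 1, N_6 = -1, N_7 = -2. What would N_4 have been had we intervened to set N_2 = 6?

-7

Under do(N_2=6), the mechanism N_2 = -2N_1 + 6 is discarded; N_2 is fixed at 6.
N_3 = 2N_1 - N_2 + 6  [with N_1=-2, N_2=6]  = -4
N_4 = min(N_1, N_3) - 3  [with N_1=-2, N_3=-4]  = -7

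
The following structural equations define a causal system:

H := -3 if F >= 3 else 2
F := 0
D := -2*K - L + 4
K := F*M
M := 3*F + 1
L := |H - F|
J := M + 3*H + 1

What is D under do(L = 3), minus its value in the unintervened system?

Intervening sets L = 3 and removes its equation (L := |H - F|).
M = 3*F + 1  [with F=0]  = 1
K = F*M  [with F=0, M=1]  = 0
D = -2*K - L + 4  [with K=0, L=3]  = 1
Without intervention: M = 3*F + 1  [with F=0]  = 1; H = -3 if F >= 3 else 2  [with F=0]  = 2; K = F*M  [with F=0, M=1]  = 0; L = |H - F|  [with H=2, F=0]  = 2; D = -2*K - L + 4  [with K=0, L=2]  = 2.
Change = 1 − 2 = -1.

-1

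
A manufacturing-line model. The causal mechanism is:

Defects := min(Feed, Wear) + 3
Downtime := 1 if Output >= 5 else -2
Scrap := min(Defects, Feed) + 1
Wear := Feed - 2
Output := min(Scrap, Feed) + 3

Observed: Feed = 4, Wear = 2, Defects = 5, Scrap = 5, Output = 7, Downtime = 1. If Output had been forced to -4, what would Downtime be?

The intervention breaks the incoming arrows to Output: Output := min(Scrap, Feed) + 3 no longer applies, and Output = -4.
Downtime = 1 if Output >= 5 else -2  [with Output=-4]  = -2

-2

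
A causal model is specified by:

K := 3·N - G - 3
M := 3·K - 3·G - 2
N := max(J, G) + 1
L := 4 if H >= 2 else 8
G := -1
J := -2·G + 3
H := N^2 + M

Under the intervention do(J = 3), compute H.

Under do(J=3), the mechanism J := -2·G + 3 is discarded; J is fixed at 3.
N = max(J, G) + 1  [with J=3, G=-1]  = 4
K = 3·N - G - 3  [with N=4, G=-1]  = 10
M = 3·K - 3·G - 2  [with K=10, G=-1]  = 31
H = N^2 + M  [with N=4, M=31]  = 47

47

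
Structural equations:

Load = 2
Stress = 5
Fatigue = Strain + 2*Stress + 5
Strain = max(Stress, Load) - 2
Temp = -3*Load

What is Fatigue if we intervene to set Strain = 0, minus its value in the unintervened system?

-3

do(Strain=0) replaces the equation Strain = max(Stress, Load) - 2 with the constant Strain = 0.
Fatigue = Strain + 2*Stress + 5  [with Strain=0, Stress=5]  = 15
Without intervention: Strain = max(Stress, Load) - 2  [with Stress=5, Load=2]  = 3; Fatigue = Strain + 2*Stress + 5  [with Strain=3, Stress=5]  = 18.
Change = 15 − 18 = -3.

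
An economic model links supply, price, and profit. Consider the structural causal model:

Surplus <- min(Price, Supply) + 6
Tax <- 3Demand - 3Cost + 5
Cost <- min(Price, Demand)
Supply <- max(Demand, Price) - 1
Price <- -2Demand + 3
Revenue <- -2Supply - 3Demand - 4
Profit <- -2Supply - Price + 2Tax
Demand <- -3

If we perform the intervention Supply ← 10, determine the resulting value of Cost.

-3

The intervention breaks the incoming arrows to Supply: Supply <- max(Demand, Price) - 1 no longer applies, and Supply = 10.
Cost is not downstream of the intervention, so its value is determined by the original equations.
Price = -2Demand + 3  [with Demand=-3]  = 9
Cost = min(Price, Demand)  [with Price=9, Demand=-3]  = -3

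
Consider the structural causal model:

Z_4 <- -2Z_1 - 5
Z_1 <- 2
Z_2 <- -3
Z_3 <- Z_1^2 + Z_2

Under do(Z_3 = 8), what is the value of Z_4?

-9

The intervention breaks the incoming arrows to Z_3: Z_3 <- Z_1^2 + Z_2 no longer applies, and Z_3 = 8.
Z_4 is not downstream of the intervention, so its value is determined by the original equations.
Z_4 = -2Z_1 - 5  [with Z_1=2]  = -9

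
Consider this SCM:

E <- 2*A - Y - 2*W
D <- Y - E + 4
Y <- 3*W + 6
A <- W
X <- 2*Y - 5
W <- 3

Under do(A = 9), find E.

-3

Under do(A=9), the mechanism A <- W is discarded; A is fixed at 9.
Y = 3*W + 6  [with W=3]  = 15
E = 2*A - Y - 2*W  [with A=9, Y=15, W=3]  = -3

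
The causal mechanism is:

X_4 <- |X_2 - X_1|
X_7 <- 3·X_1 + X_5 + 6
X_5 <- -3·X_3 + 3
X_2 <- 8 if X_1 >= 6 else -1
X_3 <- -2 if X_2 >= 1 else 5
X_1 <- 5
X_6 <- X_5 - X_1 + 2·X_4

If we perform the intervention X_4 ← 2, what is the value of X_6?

Under do(X_4=2), the mechanism X_4 <- |X_2 - X_1| is discarded; X_4 is fixed at 2.
X_2 = 8 if X_1 >= 6 else -1  [with X_1=5]  = -1
X_3 = -2 if X_2 >= 1 else 5  [with X_2=-1]  = 5
X_5 = -3·X_3 + 3  [with X_3=5]  = -12
X_6 = X_5 - X_1 + 2·X_4  [with X_5=-12, X_1=5, X_4=2]  = -13

-13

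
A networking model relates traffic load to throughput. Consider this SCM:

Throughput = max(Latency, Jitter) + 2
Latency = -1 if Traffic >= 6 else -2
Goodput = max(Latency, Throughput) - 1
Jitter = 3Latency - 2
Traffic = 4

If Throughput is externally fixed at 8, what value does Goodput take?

7

Intervening sets Throughput = 8 and removes its equation (Throughput = max(Latency, Jitter) + 2).
Latency = -1 if Traffic >= 6 else -2  [with Traffic=4]  = -2
Goodput = max(Latency, Throughput) - 1  [with Latency=-2, Throughput=8]  = 7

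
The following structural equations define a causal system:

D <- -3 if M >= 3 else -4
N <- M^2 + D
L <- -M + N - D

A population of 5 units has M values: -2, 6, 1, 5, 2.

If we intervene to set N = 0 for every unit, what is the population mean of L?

do(N=0) breaks N's dependence on M. With N=0 fixed, L across the units is 6, -3, 3, -2, 2, mean 1.2.

1.2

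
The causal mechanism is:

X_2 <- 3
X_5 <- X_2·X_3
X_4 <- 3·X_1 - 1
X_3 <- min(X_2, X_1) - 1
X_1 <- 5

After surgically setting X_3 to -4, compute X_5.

-12

do(X_3=-4) replaces the equation X_3 <- min(X_2, X_1) - 1 with the constant X_3 = -4.
X_5 = X_2·X_3  [with X_2=3, X_3=-4]  = -12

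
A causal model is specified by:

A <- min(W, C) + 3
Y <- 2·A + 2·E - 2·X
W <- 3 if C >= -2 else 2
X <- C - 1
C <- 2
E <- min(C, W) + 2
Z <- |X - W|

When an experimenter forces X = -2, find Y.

22

Under do(X=-2), the mechanism X <- C - 1 is discarded; X is fixed at -2.
W = 3 if C >= -2 else 2  [with C=2]  = 3
A = min(W, C) + 3  [with W=3, C=2]  = 5
E = min(C, W) + 2  [with C=2, W=3]  = 4
Y = 2·A + 2·E - 2·X  [with A=5, E=4, X=-2]  = 22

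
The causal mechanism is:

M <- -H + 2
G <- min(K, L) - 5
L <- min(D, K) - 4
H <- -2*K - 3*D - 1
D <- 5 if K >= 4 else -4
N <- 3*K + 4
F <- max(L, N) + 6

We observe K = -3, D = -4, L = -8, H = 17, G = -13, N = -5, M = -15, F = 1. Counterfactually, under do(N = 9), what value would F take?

Intervening sets N = 9 and removes its equation (N <- 3*K + 4).
D = 5 if K >= 4 else -4  [with K=-3]  = -4
L = min(D, K) - 4  [with D=-4, K=-3]  = -8
F = max(L, N) + 6  [with L=-8, N=9]  = 15

15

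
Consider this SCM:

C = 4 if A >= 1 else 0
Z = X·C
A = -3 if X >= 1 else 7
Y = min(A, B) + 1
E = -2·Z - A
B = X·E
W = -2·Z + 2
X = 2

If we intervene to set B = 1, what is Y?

-2

Intervening sets B = 1 and removes its equation (B = X·E).
A = -3 if X >= 1 else 7  [with X=2]  = -3
Y = min(A, B) + 1  [with A=-3, B=1]  = -2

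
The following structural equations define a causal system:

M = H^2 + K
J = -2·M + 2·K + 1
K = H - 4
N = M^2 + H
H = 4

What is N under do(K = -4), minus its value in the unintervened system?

do(K=-4) replaces the equation K = H - 4 with the constant K = -4.
M = H^2 + K  [with H=4, K=-4]  = 12
N = M^2 + H  [with M=12, H=4]  = 148
Without intervention: K = H - 4  [with H=4]  = 0; M = H^2 + K  [with H=4, K=0]  = 16; N = M^2 + H  [with M=16, H=4]  = 260.
Change = 148 − 260 = -112.

-112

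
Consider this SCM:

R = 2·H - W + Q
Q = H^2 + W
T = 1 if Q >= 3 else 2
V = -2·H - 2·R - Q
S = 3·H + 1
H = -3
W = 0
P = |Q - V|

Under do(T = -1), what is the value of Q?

The intervention breaks the incoming arrows to T: T = 1 if Q >= 3 else 2 no longer applies, and T = -1.
Since Q is not a descendant of the intervened variable, it is unaffected.
Q = H^2 + W  [with H=-3, W=0]  = 9

9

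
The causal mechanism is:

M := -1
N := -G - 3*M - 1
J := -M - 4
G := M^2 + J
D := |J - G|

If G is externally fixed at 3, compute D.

do(G=3) replaces the equation G := M^2 + J with the constant G = 3.
J = -M - 4  [with M=-1]  = -3
D = |J - G|  [with J=-3, G=3]  = 6

6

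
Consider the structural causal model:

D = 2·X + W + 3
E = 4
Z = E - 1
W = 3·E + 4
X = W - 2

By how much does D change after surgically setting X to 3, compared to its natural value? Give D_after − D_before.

The intervention breaks the incoming arrows to X: X = W - 2 no longer applies, and X = 3.
W = 3·E + 4  [with E=4]  = 16
D = 2·X + W + 3  [with X=3, W=16]  = 25
Without intervention: W = 3·E + 4  [with E=4]  = 16; X = W - 2  [with W=16]  = 14; D = 2·X + W + 3  [with X=14, W=16]  = 47.
Change = 25 − 47 = -22.

-22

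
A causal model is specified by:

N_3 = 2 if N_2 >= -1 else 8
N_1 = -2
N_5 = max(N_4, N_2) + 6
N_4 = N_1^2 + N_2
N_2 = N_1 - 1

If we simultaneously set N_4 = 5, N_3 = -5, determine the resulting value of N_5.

11

The joint intervention fixes N_4 = 5, N_3 = -5, removing each variable's own equation.
N_2 = N_1 - 1  [with N_1=-2]  = -3
N_5 = max(N_4, N_2) + 6  [with N_4=5, N_2=-3]  = 11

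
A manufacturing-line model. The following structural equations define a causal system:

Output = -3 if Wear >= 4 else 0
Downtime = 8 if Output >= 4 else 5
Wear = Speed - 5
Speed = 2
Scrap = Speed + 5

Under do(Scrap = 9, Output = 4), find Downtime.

8

Setting Scrap = 9, Output = 4 by intervention discards those variables' equations.
Downtime = 8 if Output >= 4 else 5  [with Output=4]  = 8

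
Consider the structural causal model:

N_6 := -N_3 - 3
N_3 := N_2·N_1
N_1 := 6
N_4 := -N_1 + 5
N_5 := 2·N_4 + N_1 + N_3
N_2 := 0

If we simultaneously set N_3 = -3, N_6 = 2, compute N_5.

The joint intervention fixes N_3 = -3, N_6 = 2, removing each variable's own equation.
N_4 = -N_1 + 5  [with N_1=6]  = -1
N_5 = 2·N_4 + N_1 + N_3  [with N_4=-1, N_1=6, N_3=-3]  = 1

1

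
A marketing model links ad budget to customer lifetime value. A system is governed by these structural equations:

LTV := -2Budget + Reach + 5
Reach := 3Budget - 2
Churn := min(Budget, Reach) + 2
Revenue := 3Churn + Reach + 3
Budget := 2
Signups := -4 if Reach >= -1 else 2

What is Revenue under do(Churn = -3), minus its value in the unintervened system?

Intervening sets Churn = -3 and removes its equation (Churn := min(Budget, Reach) + 2).
Reach = 3Budget - 2  [with Budget=2]  = 4
Revenue = 3Churn + Reach + 3  [with Churn=-3, Reach=4]  = -2
Without intervention: Reach = 3Budget - 2  [with Budget=2]  = 4; Churn = min(Budget, Reach) + 2  [with Budget=2, Reach=4]  = 4; Revenue = 3Churn + Reach + 3  [with Churn=4, Reach=4]  = 19.
Change = -2 − 19 = -21.

-21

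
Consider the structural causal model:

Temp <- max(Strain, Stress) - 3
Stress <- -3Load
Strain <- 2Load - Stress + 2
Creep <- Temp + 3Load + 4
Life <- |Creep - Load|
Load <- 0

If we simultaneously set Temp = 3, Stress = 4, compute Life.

The joint intervention fixes Temp = 3, Stress = 4, removing each variable's own equation.
Creep = Temp + 3Load + 4  [with Temp=3, Load=0]  = 7
Life = |Creep - Load|  [with Creep=7, Load=0]  = 7

7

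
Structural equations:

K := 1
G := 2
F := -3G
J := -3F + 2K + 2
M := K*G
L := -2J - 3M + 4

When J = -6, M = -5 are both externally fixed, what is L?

The joint intervention fixes J = -6, M = -5, removing each variable's own equation.
L = -2J - 3M + 4  [with J=-6, M=-5]  = 31

31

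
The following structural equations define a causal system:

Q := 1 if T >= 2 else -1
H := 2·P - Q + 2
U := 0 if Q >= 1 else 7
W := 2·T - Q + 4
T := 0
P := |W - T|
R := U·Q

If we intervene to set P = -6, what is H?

-9

Under do(P=-6), the mechanism P := |W - T| is discarded; P is fixed at -6.
Q = 1 if T >= 2 else -1  [with T=0]  = -1
H = 2·P - Q + 2  [with P=-6, Q=-1]  = -9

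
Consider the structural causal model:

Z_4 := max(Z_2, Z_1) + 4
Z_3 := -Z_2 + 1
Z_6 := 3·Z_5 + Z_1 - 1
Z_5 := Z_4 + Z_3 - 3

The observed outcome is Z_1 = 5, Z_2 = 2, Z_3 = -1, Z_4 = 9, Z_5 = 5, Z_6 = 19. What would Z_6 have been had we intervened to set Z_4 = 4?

4

Under do(Z_4=4), the mechanism Z_4 := max(Z_2, Z_1) + 4 is discarded; Z_4 is fixed at 4.
Z_3 = -Z_2 + 1  [with Z_2=2]  = -1
Z_5 = Z_4 + Z_3 - 3  [with Z_4=4, Z_3=-1]  = 0
Z_6 = 3·Z_5 + Z_1 - 1  [with Z_5=0, Z_1=5]  = 4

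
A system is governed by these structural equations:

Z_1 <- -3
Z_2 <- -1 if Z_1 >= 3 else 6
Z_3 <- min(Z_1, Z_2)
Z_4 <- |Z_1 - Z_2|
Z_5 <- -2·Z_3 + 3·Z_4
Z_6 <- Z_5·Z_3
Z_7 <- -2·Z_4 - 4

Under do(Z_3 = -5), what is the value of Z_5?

37

do(Z_3=-5) replaces the equation Z_3 <- min(Z_1, Z_2) with the constant Z_3 = -5.
Z_2 = -1 if Z_1 >= 3 else 6  [with Z_1=-3]  = 6
Z_4 = |Z_1 - Z_2|  [with Z_1=-3, Z_2=6]  = 9
Z_5 = -2·Z_3 + 3·Z_4  [with Z_3=-5, Z_4=9]  = 37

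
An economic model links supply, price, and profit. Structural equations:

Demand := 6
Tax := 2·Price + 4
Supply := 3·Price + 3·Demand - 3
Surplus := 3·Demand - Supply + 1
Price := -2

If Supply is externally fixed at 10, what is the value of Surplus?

9

do(Supply=10) replaces the equation Supply := 3·Price + 3·Demand - 3 with the constant Supply = 10.
Surplus = 3·Demand - Supply + 1  [with Demand=6, Supply=10]  = 9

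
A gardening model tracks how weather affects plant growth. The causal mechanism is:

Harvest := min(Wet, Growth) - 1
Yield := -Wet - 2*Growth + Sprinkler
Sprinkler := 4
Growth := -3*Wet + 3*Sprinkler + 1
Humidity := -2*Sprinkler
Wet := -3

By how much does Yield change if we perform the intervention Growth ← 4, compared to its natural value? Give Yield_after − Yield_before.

do(Growth=4) replaces the equation Growth := -3*Wet + 3*Sprinkler + 1 with the constant Growth = 4.
Yield = -Wet - 2*Growth + Sprinkler  [with Wet=-3, Growth=4, Sprinkler=4]  = -1
Without intervention: Growth = -3*Wet + 3*Sprinkler + 1  [with Wet=-3, Sprinkler=4]  = 22; Yield = -Wet - 2*Growth + Sprinkler  [with Wet=-3, Growth=22, Sprinkler=4]  = -37.
Change = -1 − (-37) = 36.

36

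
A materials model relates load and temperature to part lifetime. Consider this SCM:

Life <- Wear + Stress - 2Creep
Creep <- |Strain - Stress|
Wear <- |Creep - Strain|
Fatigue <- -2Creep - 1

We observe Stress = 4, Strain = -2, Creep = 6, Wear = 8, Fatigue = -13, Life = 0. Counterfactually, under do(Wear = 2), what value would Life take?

-6

Under do(Wear=2), the mechanism Wear <- |Creep - Strain| is discarded; Wear is fixed at 2.
Creep = |Strain - Stress|  [with Strain=-2, Stress=4]  = 6
Life = Wear + Stress - 2Creep  [with Wear=2, Stress=4, Creep=6]  = -6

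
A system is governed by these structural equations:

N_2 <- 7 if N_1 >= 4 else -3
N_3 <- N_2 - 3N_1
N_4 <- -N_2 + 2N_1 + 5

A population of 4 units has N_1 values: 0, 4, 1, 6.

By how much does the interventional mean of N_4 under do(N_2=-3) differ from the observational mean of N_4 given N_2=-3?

4.5

do(N_2=-3) breaks N_2's dependence on N_1. With N_2=-3 fixed, N_4 across the units is 8, 16, 10, 20, mean 13.5.
E[N_4|N_2=-3] averages over only the 2 units with N_2=-3 (N_1 = 0, 1): N_4 = 8, 10, mean 9.
Difference = 13.5 − 9 = 4.5.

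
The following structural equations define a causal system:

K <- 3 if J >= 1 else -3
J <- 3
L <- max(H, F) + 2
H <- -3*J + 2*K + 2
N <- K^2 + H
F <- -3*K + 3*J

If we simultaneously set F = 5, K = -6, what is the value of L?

The joint intervention fixes F = 5, K = -6, removing each variable's own equation.
H = -3*J + 2*K + 2  [with J=3, K=-6]  = -19
L = max(H, F) + 2  [with H=-19, F=5]  = 7

7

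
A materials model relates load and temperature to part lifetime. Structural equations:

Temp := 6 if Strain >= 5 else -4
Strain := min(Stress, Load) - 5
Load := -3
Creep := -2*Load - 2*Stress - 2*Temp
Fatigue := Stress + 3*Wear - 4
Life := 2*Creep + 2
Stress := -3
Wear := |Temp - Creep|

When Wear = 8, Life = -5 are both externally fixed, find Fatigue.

17

Under do(Wear = 8, Life = -5), each intervened variable's structural equation is replaced by its fixed value.
Fatigue = Stress + 3*Wear - 4  [with Stress=-3, Wear=8]  = 17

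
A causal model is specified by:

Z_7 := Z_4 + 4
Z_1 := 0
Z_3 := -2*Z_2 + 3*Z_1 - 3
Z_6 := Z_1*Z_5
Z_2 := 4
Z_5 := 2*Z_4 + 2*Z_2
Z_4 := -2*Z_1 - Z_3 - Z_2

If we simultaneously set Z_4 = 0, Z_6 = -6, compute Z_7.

4

Setting Z_4 = 0, Z_6 = -6 by intervention discards those variables' equations.
Z_7 = Z_4 + 4  [with Z_4=0]  = 4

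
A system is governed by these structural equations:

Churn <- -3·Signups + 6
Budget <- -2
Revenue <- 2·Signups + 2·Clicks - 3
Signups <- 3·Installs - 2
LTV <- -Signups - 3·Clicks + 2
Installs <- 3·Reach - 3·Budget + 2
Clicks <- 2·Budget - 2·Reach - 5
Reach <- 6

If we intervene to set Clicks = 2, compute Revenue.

The intervention breaks the incoming arrows to Clicks: Clicks <- 2·Budget - 2·Reach - 5 no longer applies, and Clicks = 2.
Installs = 3·Reach - 3·Budget + 2  [with Reach=6, Budget=-2]  = 26
Signups = 3·Installs - 2  [with Installs=26]  = 76
Revenue = 2·Signups + 2·Clicks - 3  [with Signups=76, Clicks=2]  = 153

153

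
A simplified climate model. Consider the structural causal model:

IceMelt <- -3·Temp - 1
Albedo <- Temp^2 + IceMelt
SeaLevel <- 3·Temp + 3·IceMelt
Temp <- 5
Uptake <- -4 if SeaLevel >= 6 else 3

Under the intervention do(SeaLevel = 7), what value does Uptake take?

-4

Intervening sets SeaLevel = 7 and removes its equation (SeaLevel <- 3·Temp + 3·IceMelt).
Uptake = -4 if SeaLevel >= 6 else 3  [with SeaLevel=7]  = -4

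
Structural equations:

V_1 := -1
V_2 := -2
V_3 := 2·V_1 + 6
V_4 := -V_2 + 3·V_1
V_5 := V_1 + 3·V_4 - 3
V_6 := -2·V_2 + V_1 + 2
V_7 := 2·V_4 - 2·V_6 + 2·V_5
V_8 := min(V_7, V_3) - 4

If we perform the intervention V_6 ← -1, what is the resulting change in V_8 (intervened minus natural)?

Intervening sets V_6 = -1 and removes its equation (V_6 := -2·V_2 + V_1 + 2).
V_3 = 2·V_1 + 6  [with V_1=-1]  = 4
V_4 = -V_2 + 3·V_1  [with V_2=-2, V_1=-1]  = -1
V_5 = V_1 + 3·V_4 - 3  [with V_1=-1, V_4=-1]  = -7
V_7 = 2·V_4 - 2·V_6 + 2·V_5  [with V_4=-1, V_6=-1, V_5=-7]  = -14
V_8 = min(V_7, V_3) - 4  [with V_7=-14, V_3=4]  = -18
Without intervention: V_3 = 2·V_1 + 6  [with V_1=-1]  = 4; V_4 = -V_2 + 3·V_1  [with V_2=-2, V_1=-1]  = -1; V_5 = V_1 + 3·V_4 - 3  [with V_1=-1, V_4=-1]  = -7; V_6 = -2·V_2 + V_1 + 2  [with V_2=-2, V_1=-1]  = 5; V_7 = 2·V_4 - 2·V_6 + 2·V_5  [with V_4=-1, V_6=5, V_5=-7]  = -26; V_8 = min(V_7, V_3) - 4  [with V_7=-26, V_3=4]  = -30.
Change = -18 − (-30) = 12.

12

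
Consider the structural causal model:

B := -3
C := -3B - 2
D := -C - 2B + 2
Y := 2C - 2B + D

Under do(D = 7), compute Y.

27

The intervention breaks the incoming arrows to D: D := -C - 2B + 2 no longer applies, and D = 7.
C = -3B - 2  [with B=-3]  = 7
Y = 2C - 2B + D  [with C=7, B=-3, D=7]  = 27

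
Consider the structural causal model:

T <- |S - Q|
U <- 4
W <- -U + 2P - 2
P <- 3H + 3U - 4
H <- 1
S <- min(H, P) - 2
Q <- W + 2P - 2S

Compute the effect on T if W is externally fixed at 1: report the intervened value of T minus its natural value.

The intervention breaks the incoming arrows to W: W <- -U + 2P - 2 no longer applies, and W = 1.
P = 3H + 3U - 4  [with H=1, U=4]  = 11
S = min(H, P) - 2  [with H=1, P=11]  = -1
Q = W + 2P - 2S  [with W=1, P=11, S=-1]  = 25
T = |S - Q|  [with S=-1, Q=25]  = 26
Without intervention: P = 3H + 3U - 4  [with H=1, U=4]  = 11; W = -U + 2P - 2  [with U=4, P=11]  = 16; S = min(H, P) - 2  [with H=1, P=11]  = -1; Q = W + 2P - 2S  [with W=16, P=11, S=-1]  = 40; T = |S - Q|  [with S=-1, Q=40]  = 41.
Change = 26 − 41 = -15.

-15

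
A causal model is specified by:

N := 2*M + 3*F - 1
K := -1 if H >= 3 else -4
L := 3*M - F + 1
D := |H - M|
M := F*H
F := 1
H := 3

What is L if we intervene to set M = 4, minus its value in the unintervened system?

The intervention breaks the incoming arrows to M: M := F*H no longer applies, and M = 4.
L = 3*M - F + 1  [with M=4, F=1]  = 12
Without intervention: M = F*H  [with F=1, H=3]  = 3; L = 3*M - F + 1  [with M=3, F=1]  = 9.
Change = 12 − 9 = 3.

3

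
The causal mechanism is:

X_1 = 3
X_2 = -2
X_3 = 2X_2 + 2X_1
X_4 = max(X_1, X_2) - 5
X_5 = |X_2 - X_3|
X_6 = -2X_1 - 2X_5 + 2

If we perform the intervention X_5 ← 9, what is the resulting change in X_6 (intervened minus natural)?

The intervention breaks the incoming arrows to X_5: X_5 = |X_2 - X_3| no longer applies, and X_5 = 9.
X_6 = -2X_1 - 2X_5 + 2  [with X_1=3, X_5=9]  = -22
Without intervention: X_3 = 2X_2 + 2X_1  [with X_2=-2, X_1=3]  = 2; X_5 = |X_2 - X_3|  [with X_2=-2, X_3=2]  = 4; X_6 = -2X_1 - 2X_5 + 2  [with X_1=3, X_5=4]  = -12.
Change = -22 − (-12) = -10.

-10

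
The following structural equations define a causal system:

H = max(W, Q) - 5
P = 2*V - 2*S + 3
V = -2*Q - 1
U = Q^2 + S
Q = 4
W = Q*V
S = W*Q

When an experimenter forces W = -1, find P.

-7

The intervention breaks the incoming arrows to W: W = Q*V no longer applies, and W = -1.
V = -2*Q - 1  [with Q=4]  = -9
S = W*Q  [with W=-1, Q=4]  = -4
P = 2*V - 2*S + 3  [with V=-9, S=-4]  = -7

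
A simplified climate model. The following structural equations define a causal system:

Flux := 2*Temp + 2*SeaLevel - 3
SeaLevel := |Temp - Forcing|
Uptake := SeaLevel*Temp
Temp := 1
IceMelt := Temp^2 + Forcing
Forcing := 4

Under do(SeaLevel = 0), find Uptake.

Under do(SeaLevel=0), the mechanism SeaLevel := |Temp - Forcing| is discarded; SeaLevel is fixed at 0.
Uptake = SeaLevel*Temp  [with SeaLevel=0, Temp=1]  = 0

0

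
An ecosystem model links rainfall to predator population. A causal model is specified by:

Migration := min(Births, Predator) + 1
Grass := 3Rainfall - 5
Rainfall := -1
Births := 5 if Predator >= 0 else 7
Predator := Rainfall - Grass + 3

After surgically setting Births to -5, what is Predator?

Under do(Births=-5), the mechanism Births := 5 if Predator >= 0 else 7 is discarded; Births is fixed at -5.
Since Predator is not a descendant of the intervened variable, it is unaffected.
Grass = 3Rainfall - 5  [with Rainfall=-1]  = -8
Predator = Rainfall - Grass + 3  [with Rainfall=-1, Grass=-8]  = 10

10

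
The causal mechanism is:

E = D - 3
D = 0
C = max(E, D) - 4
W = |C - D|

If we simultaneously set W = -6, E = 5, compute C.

1

Setting W = -6, E = 5 by intervention discards those variables' equations.
C = max(E, D) - 4  [with E=5, D=0]  = 1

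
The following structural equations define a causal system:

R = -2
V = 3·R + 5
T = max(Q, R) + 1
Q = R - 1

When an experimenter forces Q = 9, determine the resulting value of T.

10

The intervention breaks the incoming arrows to Q: Q = R - 1 no longer applies, and Q = 9.
T = max(Q, R) + 1  [with Q=9, R=-2]  = 10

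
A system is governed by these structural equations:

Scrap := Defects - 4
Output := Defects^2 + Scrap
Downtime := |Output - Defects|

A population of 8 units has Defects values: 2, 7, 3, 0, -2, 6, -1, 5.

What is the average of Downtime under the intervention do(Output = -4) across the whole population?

Under do(Output=-4), Output's equation is replaced by Output=-4 for every unit. Per-unit Downtime: 6, 11, 7, 4, 2, 10, 3, 9. Mean = 6.5.

6.5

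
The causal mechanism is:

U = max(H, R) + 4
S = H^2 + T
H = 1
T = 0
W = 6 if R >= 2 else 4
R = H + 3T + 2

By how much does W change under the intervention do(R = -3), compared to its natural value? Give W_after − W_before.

The intervention breaks the incoming arrows to R: R = H + 3T + 2 no longer applies, and R = -3.
W = 6 if R >= 2 else 4  [with R=-3]  = 4
Without intervention: R = H + 3T + 2  [with H=1, T=0]  = 3; W = 6 if R >= 2 else 4  [with R=3]  = 6.
Change = 4 − 6 = -2.

-2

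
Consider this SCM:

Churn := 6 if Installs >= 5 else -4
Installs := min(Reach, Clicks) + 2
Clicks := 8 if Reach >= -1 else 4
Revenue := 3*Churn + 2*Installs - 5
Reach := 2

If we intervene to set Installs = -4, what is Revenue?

-25

do(Installs=-4) replaces the equation Installs := min(Reach, Clicks) + 2 with the constant Installs = -4.
Churn = 6 if Installs >= 5 else -4  [with Installs=-4]  = -4
Revenue = 3*Churn + 2*Installs - 5  [with Churn=-4, Installs=-4]  = -25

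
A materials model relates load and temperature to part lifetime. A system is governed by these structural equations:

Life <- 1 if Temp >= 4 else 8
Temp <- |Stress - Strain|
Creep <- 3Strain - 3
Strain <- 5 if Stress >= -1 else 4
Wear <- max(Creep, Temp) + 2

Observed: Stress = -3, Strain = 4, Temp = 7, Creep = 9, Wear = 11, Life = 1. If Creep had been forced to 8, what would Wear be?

10

Intervening sets Creep = 8 and removes its equation (Creep <- 3Strain - 3).
Strain = 5 if Stress >= -1 else 4  [with Stress=-3]  = 4
Temp = |Stress - Strain|  [with Stress=-3, Strain=4]  = 7
Wear = max(Creep, Temp) + 2  [with Creep=8, Temp=7]  = 10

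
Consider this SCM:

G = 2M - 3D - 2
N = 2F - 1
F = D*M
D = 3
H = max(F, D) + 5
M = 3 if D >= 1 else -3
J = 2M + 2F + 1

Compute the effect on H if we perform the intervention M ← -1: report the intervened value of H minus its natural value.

-6

do(M=-1) replaces the equation M = 3 if D >= 1 else -3 with the constant M = -1.
F = D*M  [with D=3, M=-1]  = -3
H = max(F, D) + 5  [with F=-3, D=3]  = 8
Without intervention: M = 3 if D >= 1 else -3  [with D=3]  = 3; F = D*M  [with D=3, M=3]  = 9; H = max(F, D) + 5  [with F=9, D=3]  = 14.
Change = 8 − 14 = -6.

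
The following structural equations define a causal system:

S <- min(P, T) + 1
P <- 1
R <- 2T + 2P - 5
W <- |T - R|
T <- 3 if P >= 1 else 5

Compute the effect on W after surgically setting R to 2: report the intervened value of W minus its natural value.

do(R=2) replaces the equation R <- 2T + 2P - 5 with the constant R = 2.
T = 3 if P >= 1 else 5  [with P=1]  = 3
W = |T - R|  [with T=3, R=2]  = 1
Without intervention: T = 3 if P >= 1 else 5  [with P=1]  = 3; R = 2T + 2P - 5  [with T=3, P=1]  = 3; W = |T - R|  [with T=3, R=3]  = 0.
Change = 1 − 0 = 1.

1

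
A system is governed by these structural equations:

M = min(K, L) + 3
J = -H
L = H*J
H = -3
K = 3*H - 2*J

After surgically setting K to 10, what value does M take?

-6

do(K=10) replaces the equation K = 3*H - 2*J with the constant K = 10.
J = -H  [with H=-3]  = 3
L = H*J  [with H=-3, J=3]  = -9
M = min(K, L) + 3  [with K=10, L=-9]  = -6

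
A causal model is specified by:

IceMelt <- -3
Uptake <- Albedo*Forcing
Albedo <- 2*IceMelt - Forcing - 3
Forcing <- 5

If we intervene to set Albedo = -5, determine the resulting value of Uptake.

The intervention breaks the incoming arrows to Albedo: Albedo <- 2*IceMelt - Forcing - 3 no longer applies, and Albedo = -5.
Uptake = Albedo*Forcing  [with Albedo=-5, Forcing=5]  = -25

-25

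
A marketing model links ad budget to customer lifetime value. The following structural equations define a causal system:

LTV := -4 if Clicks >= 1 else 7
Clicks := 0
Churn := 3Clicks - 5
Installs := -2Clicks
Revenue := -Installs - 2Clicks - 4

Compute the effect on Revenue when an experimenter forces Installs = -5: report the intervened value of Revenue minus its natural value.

5

Under do(Installs=-5), the mechanism Installs := -2Clicks is discarded; Installs is fixed at -5.
Revenue = -Installs - 2Clicks - 4  [with Installs=-5, Clicks=0]  = 1
Without intervention: Installs = -2Clicks  [with Clicks=0]  = 0; Revenue = -Installs - 2Clicks - 4  [with Installs=0, Clicks=0]  = -4.
Change = 1 − (-4) = 5.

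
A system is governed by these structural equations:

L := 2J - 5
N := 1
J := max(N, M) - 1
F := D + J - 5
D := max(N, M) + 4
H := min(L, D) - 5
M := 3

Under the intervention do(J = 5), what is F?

The intervention breaks the incoming arrows to J: J := max(N, M) - 1 no longer applies, and J = 5.
D = max(N, M) + 4  [with N=1, M=3]  = 7
F = D + J - 5  [with D=7, J=5]  = 7

7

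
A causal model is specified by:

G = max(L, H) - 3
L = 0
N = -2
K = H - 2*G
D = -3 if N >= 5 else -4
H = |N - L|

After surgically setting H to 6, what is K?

0

The intervention breaks the incoming arrows to H: H = |N - L| no longer applies, and H = 6.
G = max(L, H) - 3  [with L=0, H=6]  = 3
K = H - 2*G  [with H=6, G=3]  = 0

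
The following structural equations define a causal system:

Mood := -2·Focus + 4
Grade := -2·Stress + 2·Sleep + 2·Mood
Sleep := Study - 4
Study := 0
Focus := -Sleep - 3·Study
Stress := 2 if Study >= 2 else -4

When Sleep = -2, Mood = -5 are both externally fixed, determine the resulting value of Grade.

-6

Setting Sleep = -2, Mood = -5 by intervention discards those variables' equations.
Stress = 2 if Study >= 2 else -4  [with Study=0]  = -4
Grade = -2·Stress + 2·Sleep + 2·Mood  [with Stress=-4, Sleep=-2, Mood=-5]  = -6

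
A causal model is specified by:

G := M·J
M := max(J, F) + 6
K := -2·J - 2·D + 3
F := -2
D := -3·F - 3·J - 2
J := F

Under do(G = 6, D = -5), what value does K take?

Under do(G = 6, D = -5), each intervened variable's structural equation is replaced by its fixed value.
J = F  [with F=-2]  = -2
K = -2·J - 2·D + 3  [with J=-2, D=-5]  = 17

17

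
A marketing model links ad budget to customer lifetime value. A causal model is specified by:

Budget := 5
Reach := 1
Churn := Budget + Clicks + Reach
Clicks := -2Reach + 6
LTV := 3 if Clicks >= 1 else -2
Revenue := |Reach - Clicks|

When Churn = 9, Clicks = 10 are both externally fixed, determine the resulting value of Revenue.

9

The joint intervention fixes Churn = 9, Clicks = 10, removing each variable's own equation.
Revenue = |Reach - Clicks|  [with Reach=1, Clicks=10]  = 9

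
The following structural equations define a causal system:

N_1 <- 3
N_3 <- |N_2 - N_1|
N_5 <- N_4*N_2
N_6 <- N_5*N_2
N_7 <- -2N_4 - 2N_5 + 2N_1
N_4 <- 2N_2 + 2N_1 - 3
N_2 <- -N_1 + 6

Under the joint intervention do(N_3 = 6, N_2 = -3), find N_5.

Setting N_3 = 6, N_2 = -3 by intervention discards those variables' equations.
N_4 = 2N_2 + 2N_1 - 3  [with N_2=-3, N_1=3]  = -3
N_5 = N_4*N_2  [with N_4=-3, N_2=-3]  = 9

9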